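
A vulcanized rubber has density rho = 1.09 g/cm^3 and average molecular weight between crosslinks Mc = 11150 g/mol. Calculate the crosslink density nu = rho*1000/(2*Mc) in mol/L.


nu = rho * 1000 / (2 * Mc)
nu = 1.09 * 1000 / (2 * 11150)
nu = 1090.0 / 22300
nu = 0.0489 mol/L

0.0489 mol/L


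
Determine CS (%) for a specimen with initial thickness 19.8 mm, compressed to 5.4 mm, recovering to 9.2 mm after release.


CS = (t0 - recovered) / (t0 - ts) * 100
= (19.8 - 9.2) / (19.8 - 5.4) * 100
= 10.6 / 14.4 * 100
= 73.6%

73.6%


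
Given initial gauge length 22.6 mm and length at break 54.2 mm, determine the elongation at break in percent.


Elongation = (Lf - L0) / L0 * 100
= (54.2 - 22.6) / 22.6 * 100
= 31.6 / 22.6 * 100
= 139.8%

139.8%


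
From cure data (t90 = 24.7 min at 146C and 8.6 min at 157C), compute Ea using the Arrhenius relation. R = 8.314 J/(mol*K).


T1 = 419.15 K, T2 = 430.15 K
1/T1 - 1/T2 = 6.1010e-05
ln(t1/t2) = ln(24.7/8.6) = 1.0550
Ea = 8.314 * 1.0550 / 6.1010e-05 = 143772.5867 J/mol
Ea = 143.77 kJ/mol

143.77 kJ/mol


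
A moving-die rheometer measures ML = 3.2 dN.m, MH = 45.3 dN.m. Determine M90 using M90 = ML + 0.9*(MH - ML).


M90 = ML + 0.9 * (MH - ML)
M90 = 3.2 + 0.9 * (45.3 - 3.2)
M90 = 3.2 + 0.9 * 42.1
M90 = 41.09 dN.m

41.09 dN.m


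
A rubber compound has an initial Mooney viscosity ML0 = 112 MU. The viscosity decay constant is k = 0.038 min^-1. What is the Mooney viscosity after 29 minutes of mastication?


ML = ML0 * exp(-k * t)
ML = 112 * exp(-0.038 * 29)
ML = 112 * 0.3322
ML = 37.21 MU

37.21 MU


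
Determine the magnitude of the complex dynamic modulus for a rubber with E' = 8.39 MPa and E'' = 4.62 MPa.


|E*| = sqrt(E'^2 + E''^2)
= sqrt(8.39^2 + 4.62^2)
= sqrt(70.3921 + 21.3444)
= 9.578 MPa

9.578 MPa


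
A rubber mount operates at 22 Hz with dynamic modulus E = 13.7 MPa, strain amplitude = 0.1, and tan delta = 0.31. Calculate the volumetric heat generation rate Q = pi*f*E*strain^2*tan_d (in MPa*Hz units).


Q = pi * f * E * strain^2 * tan_d
= pi * 22 * 13.7 * 0.1^2 * 0.31
= pi * 22 * 13.7 * 0.0100 * 0.31
= 2.9353

Q = 2.9353


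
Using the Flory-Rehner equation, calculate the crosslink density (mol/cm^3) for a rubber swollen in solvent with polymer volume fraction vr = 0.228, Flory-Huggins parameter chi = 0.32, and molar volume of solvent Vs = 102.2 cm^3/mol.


ln(1 - vr) = ln(1 - 0.228) = -0.2588
Numerator = -((-0.2588) + 0.228 + 0.32 * 0.228^2) = 0.0141
Denominator = 102.2 * (0.228^(1/3) - 0.228/2) = 50.7844
nu = 0.0141 / 50.7844 = 2.7835e-04 mol/cm^3

2.7835e-04 mol/cm^3


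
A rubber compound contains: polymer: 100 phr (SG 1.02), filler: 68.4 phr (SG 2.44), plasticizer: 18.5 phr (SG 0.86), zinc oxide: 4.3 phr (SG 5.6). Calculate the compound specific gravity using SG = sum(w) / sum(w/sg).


Sum of weights = 191.2
Volume contributions:
  polymer: 100/1.02 = 98.0392
  filler: 68.4/2.44 = 28.0328
  plasticizer: 18.5/0.86 = 21.5116
  zinc oxide: 4.3/5.6 = 0.7679
Sum of volumes = 148.3515
SG = 191.2 / 148.3515 = 1.289

SG = 1.289


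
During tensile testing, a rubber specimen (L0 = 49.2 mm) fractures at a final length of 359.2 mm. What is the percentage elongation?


Elongation = (Lf - L0) / L0 * 100
= (359.2 - 49.2) / 49.2 * 100
= 310.0 / 49.2 * 100
= 630.1%

630.1%


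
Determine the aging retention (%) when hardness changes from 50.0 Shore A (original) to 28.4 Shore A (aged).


Retention = aged / original * 100
= 28.4 / 50.0 * 100
= 56.8%

56.8%


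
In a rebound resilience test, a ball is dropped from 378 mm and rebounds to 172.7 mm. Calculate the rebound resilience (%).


Resilience = h_rebound / h_drop * 100
= 172.7 / 378 * 100
= 45.7%

45.7%


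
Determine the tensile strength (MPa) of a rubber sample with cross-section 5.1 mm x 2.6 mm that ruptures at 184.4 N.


Area = width * thickness = 5.1 * 2.6 = 13.26 mm^2
TS = force / area = 184.4 / 13.26 = 13.91 MPa

13.91 MPa


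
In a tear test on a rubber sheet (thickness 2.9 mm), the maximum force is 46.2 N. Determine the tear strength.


Tear strength = force / thickness
= 46.2 / 2.9
= 15.93 N/mm

15.93 N/mm


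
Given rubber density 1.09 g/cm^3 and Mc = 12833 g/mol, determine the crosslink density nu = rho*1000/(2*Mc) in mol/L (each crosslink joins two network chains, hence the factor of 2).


nu = rho * 1000 / (2 * Mc)
nu = 1.09 * 1000 / (2 * 12833)
nu = 1090.0 / 25666
nu = 0.0425 mol/L

0.0425 mol/L


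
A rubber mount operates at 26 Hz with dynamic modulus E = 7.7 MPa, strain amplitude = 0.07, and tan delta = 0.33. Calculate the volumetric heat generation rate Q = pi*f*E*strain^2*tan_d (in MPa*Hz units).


Q = pi * f * E * strain^2 * tan_d
= pi * 26 * 7.7 * 0.07^2 * 0.33
= pi * 26 * 7.7 * 0.0049 * 0.33
= 1.0170

Q = 1.0170


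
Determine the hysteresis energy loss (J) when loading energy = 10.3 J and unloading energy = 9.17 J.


Hysteresis loss = loading - unloading
= 10.3 - 9.17
= 1.13 J

1.13 J


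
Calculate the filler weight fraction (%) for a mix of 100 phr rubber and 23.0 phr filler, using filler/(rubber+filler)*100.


Filler % = filler / (rubber + filler) * 100
= 23.0 / (100 + 23.0) * 100
= 23.0 / 123.0 * 100
= 18.7%

18.7%


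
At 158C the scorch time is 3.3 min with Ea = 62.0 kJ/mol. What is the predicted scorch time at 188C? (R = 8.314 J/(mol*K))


Convert temperatures: T1 = 158 + 273.15 = 431.15 K, T2 = 188 + 273.15 = 461.15 K
ts2_new = 3.3 * exp(62000 / 8.314 * (1/461.15 - 1/431.15))
1/T2 - 1/T1 = -1.5089e-04
ts2_new = 1.07 min

1.07 min


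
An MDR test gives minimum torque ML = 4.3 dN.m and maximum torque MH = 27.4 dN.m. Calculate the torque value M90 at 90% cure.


M90 = ML + 0.9 * (MH - ML)
M90 = 4.3 + 0.9 * (27.4 - 4.3)
M90 = 4.3 + 0.9 * 23.1
M90 = 25.09 dN.m

25.09 dN.m


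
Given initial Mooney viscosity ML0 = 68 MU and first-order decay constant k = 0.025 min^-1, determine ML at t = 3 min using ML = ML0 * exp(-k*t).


ML = ML0 * exp(-k * t)
ML = 68 * exp(-0.025 * 3)
ML = 68 * 0.9277
ML = 63.09 MU

63.09 MU


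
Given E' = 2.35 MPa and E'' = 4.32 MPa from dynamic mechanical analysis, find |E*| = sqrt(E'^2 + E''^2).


|E*| = sqrt(E'^2 + E''^2)
= sqrt(2.35^2 + 4.32^2)
= sqrt(5.5225 + 18.6624)
= 4.918 MPa

4.918 MPa


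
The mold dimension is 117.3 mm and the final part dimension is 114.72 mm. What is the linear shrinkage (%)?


Shrinkage = (mold - part) / mold * 100
= (117.3 - 114.72) / 117.3 * 100
= 2.58 / 117.3 * 100
= 2.2%

2.2%


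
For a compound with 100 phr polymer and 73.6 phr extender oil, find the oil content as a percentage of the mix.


Oil % = oil / (100 + oil) * 100
= 73.6 / (100 + 73.6) * 100
= 73.6 / 173.6 * 100
= 42.4%

42.4%


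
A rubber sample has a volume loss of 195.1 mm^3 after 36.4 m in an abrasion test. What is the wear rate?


Rate = volume_loss / distance
= 195.1 / 36.4
= 5.36 mm^3/m

5.36 mm^3/m


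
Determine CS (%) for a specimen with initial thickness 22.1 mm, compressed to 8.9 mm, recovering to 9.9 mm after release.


CS = (t0 - recovered) / (t0 - ts) * 100
= (22.1 - 9.9) / (22.1 - 8.9) * 100
= 12.2 / 13.2 * 100
= 92.4%

92.4%


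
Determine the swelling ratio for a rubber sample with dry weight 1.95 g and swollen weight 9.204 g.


Q = W_swollen / W_dry
Q = 9.204 / 1.95
Q = 4.72

Q = 4.72


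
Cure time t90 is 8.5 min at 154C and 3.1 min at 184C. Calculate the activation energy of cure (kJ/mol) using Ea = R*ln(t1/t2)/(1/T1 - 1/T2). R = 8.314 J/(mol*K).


T1 = 427.15 K, T2 = 457.15 K
1/T1 - 1/T2 = 1.5363e-04
ln(t1/t2) = ln(8.5/3.1) = 1.0087
Ea = 8.314 * 1.0087 / 1.5363e-04 = 54585.1419 J/mol
Ea = 54.59 kJ/mol

54.59 kJ/mol


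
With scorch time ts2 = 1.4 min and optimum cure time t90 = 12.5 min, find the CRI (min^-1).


CRI = 100 / (t90 - ts2)
= 100 / (12.5 - 1.4)
= 100 / 11.1
= 9.01 min^-1

9.01 min^-1


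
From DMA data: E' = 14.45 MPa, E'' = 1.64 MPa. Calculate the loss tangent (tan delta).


tan delta = E'' / E'
= 1.64 / 14.45
= 0.1135

tan delta = 0.1135


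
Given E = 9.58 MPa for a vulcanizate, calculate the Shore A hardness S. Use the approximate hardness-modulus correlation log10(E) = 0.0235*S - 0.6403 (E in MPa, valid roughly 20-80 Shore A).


log10(E) = 0.0235*S - 0.6403  =>  S = (log10(E) + 0.6403) / 0.0235
log10(9.58) = 0.981366
S = (0.981366 + 0.6403) / 0.0235 = 1.621666 / 0.0235
S = 69.0

Shore A = 69.0


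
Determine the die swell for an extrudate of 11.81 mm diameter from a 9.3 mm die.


Die swell ratio = D_extrudate / D_die
= 11.81 / 9.3
= 1.27

Die swell = 1.27


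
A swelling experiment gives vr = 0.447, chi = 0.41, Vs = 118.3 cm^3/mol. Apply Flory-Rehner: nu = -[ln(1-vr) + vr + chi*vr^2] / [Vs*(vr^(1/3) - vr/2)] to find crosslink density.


ln(1 - vr) = ln(1 - 0.447) = -0.5924
Numerator = -((-0.5924) + 0.447 + 0.41 * 0.447^2) = 0.0635
Denominator = 118.3 * (0.447^(1/3) - 0.447/2) = 64.0125
nu = 0.0635 / 64.0125 = 9.9161e-04 mol/cm^3

9.9161e-04 mol/cm^3


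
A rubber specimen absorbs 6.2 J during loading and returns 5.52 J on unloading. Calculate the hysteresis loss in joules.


Hysteresis loss = loading - unloading
= 6.2 - 5.52
= 0.68 J

0.68 J


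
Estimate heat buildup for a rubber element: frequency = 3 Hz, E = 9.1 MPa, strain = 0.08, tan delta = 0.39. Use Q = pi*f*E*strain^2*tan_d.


Q = pi * f * E * strain^2 * tan_d
= pi * 3 * 9.1 * 0.08^2 * 0.39
= pi * 3 * 9.1 * 0.0064 * 0.39
= 0.2141

Q = 0.2141


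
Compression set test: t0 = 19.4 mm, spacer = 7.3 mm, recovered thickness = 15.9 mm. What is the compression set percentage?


CS = (t0 - recovered) / (t0 - ts) * 100
= (19.4 - 15.9) / (19.4 - 7.3) * 100
= 3.5 / 12.1 * 100
= 28.9%

28.9%


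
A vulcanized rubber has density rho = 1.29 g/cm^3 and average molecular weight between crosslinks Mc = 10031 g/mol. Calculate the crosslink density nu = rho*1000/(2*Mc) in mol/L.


nu = rho * 1000 / (2 * Mc)
nu = 1.29 * 1000 / (2 * 10031)
nu = 1290.0 / 20062
nu = 0.0643 mol/L

0.0643 mol/L


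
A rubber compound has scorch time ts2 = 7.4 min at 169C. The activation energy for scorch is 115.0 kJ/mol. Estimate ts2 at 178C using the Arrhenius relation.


Convert temperatures: T1 = 169 + 273.15 = 442.15 K, T2 = 178 + 273.15 = 451.15 K
ts2_new = 7.4 * exp(115000 / 8.314 * (1/451.15 - 1/442.15))
1/T2 - 1/T1 = -4.5118e-05
ts2_new = 3.96 min

3.96 min


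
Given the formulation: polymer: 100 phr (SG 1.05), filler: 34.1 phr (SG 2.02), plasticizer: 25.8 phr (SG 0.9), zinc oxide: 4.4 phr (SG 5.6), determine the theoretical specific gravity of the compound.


Sum of weights = 164.3
Volume contributions:
  polymer: 100/1.05 = 95.2381
  filler: 34.1/2.02 = 16.8812
  plasticizer: 25.8/0.9 = 28.6667
  zinc oxide: 4.4/5.6 = 0.7857
Sum of volumes = 141.5717
SG = 164.3 / 141.5717 = 1.161

SG = 1.161


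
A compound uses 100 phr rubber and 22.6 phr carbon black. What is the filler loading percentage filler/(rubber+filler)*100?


Filler % = filler / (rubber + filler) * 100
= 22.6 / (100 + 22.6) * 100
= 22.6 / 122.6 * 100
= 18.43%

18.43%


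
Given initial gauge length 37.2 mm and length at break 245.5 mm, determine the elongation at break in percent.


Elongation = (Lf - L0) / L0 * 100
= (245.5 - 37.2) / 37.2 * 100
= 208.3 / 37.2 * 100
= 559.9%

559.9%


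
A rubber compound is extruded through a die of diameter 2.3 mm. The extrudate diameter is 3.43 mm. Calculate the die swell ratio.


Die swell ratio = D_extrudate / D_die
= 3.43 / 2.3
= 1.491

Die swell = 1.491


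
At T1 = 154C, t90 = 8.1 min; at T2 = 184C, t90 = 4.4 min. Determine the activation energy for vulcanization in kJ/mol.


T1 = 427.15 K, T2 = 457.15 K
1/T1 - 1/T2 = 1.5363e-04
ln(t1/t2) = ln(8.1/4.4) = 0.6103
Ea = 8.314 * 0.6103 / 1.5363e-04 = 33024.9724 J/mol
Ea = 33.02 kJ/mol

33.02 kJ/mol


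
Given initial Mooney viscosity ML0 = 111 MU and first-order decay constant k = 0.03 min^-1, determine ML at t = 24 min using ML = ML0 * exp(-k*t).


ML = ML0 * exp(-k * t)
ML = 111 * exp(-0.03 * 24)
ML = 111 * 0.4868
ML = 54.03 MU

54.03 MU


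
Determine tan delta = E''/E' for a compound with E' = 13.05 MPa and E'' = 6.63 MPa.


tan delta = E'' / E'
= 6.63 / 13.05
= 0.508

tan delta = 0.508


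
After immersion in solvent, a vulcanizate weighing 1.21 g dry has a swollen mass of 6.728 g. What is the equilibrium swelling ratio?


Q = W_swollen / W_dry
Q = 6.728 / 1.21
Q = 5.56

Q = 5.56


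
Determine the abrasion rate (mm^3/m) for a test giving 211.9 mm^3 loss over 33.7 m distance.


Rate = volume_loss / distance
= 211.9 / 33.7
= 6.288 mm^3/m

6.288 mm^3/m


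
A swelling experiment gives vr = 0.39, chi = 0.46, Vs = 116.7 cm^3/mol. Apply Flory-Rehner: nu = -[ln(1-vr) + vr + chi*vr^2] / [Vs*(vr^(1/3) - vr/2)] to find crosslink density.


ln(1 - vr) = ln(1 - 0.39) = -0.4943
Numerator = -((-0.4943) + 0.39 + 0.46 * 0.39^2) = 0.0343
Denominator = 116.7 * (0.39^(1/3) - 0.39/2) = 62.5062
nu = 0.0343 / 62.5062 = 5.4923e-04 mol/cm^3

5.4923e-04 mol/cm^3


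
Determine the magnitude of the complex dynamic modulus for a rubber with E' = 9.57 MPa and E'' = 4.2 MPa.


|E*| = sqrt(E'^2 + E''^2)
= sqrt(9.57^2 + 4.2^2)
= sqrt(91.5849 + 17.6400)
= 10.451 MPa

10.451 MPa


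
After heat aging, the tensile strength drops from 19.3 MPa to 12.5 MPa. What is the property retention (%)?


Retention = aged / original * 100
= 12.5 / 19.3 * 100
= 64.8%

64.8%


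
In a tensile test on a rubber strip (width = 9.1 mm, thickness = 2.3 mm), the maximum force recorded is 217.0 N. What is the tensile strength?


Area = width * thickness = 9.1 * 2.3 = 20.93 mm^2
TS = force / area = 217.0 / 20.93 = 10.37 MPa

10.37 MPa


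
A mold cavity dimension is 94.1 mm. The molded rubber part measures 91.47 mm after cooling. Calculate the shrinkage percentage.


Shrinkage = (mold - part) / mold * 100
= (94.1 - 91.47) / 94.1 * 100
= 2.63 / 94.1 * 100
= 2.79%

2.79%


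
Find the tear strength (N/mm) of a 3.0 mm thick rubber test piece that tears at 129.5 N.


Tear strength = force / thickness
= 129.5 / 3.0
= 43.17 N/mm

43.17 N/mm


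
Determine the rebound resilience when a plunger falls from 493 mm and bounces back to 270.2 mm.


Resilience = h_rebound / h_drop * 100
= 270.2 / 493 * 100
= 54.8%

54.8%


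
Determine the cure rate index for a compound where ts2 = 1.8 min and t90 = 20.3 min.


CRI = 100 / (t90 - ts2)
= 100 / (20.3 - 1.8)
= 100 / 18.5
= 5.41 min^-1

5.41 min^-1


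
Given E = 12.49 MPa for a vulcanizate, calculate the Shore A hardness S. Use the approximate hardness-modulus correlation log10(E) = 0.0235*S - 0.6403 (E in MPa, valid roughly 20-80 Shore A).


log10(E) = 0.0235*S - 0.6403  =>  S = (log10(E) + 0.6403) / 0.0235
log10(12.49) = 1.096562
S = (1.096562 + 0.6403) / 0.0235 = 1.736862 / 0.0235
S = 73.9

Shore A = 73.9


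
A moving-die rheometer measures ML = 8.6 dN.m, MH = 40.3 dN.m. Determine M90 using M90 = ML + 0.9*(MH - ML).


M90 = ML + 0.9 * (MH - ML)
M90 = 8.6 + 0.9 * (40.3 - 8.6)
M90 = 8.6 + 0.9 * 31.7
M90 = 37.13 dN.m

37.13 dN.m


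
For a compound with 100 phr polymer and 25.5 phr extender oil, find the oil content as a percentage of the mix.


Oil % = oil / (100 + oil) * 100
= 25.5 / (100 + 25.5) * 100
= 25.5 / 125.5 * 100
= 20.32%

20.32%


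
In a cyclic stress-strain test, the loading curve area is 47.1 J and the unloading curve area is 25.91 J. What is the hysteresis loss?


Hysteresis loss = loading - unloading
= 47.1 - 25.91
= 21.19 J

21.19 J


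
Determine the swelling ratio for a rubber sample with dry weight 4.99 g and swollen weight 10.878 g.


Q = W_swollen / W_dry
Q = 10.878 / 4.99
Q = 2.18

Q = 2.18


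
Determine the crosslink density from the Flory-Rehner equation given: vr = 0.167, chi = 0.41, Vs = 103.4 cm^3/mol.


ln(1 - vr) = ln(1 - 0.167) = -0.1827
Numerator = -((-0.1827) + 0.167 + 0.41 * 0.167^2) = 0.0043
Denominator = 103.4 * (0.167^(1/3) - 0.167/2) = 48.3072
nu = 0.0043 / 48.3072 = 8.8748e-05 mol/cm^3

8.8748e-05 mol/cm^3


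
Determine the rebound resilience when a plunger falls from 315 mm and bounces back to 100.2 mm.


Resilience = h_rebound / h_drop * 100
= 100.2 / 315 * 100
= 31.8%

31.8%


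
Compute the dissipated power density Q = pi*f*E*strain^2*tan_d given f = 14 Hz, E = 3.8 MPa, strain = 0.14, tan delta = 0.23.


Q = pi * f * E * strain^2 * tan_d
= pi * 14 * 3.8 * 0.14^2 * 0.23
= pi * 14 * 3.8 * 0.0196 * 0.23
= 0.7534

Q = 0.7534


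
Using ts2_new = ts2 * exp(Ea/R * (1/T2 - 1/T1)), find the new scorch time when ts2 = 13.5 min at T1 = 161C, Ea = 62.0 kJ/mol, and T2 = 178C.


Convert temperatures: T1 = 161 + 273.15 = 434.15 K, T2 = 178 + 273.15 = 451.15 K
ts2_new = 13.5 * exp(62000 / 8.314 * (1/451.15 - 1/434.15))
1/T2 - 1/T1 = -8.6794e-05
ts2_new = 7.07 min

7.07 min


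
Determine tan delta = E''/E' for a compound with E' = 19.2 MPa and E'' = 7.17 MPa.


tan delta = E'' / E'
= 7.17 / 19.2
= 0.3734

tan delta = 0.3734


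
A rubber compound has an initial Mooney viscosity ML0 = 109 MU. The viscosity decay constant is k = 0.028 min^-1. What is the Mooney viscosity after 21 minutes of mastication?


ML = ML0 * exp(-k * t)
ML = 109 * exp(-0.028 * 21)
ML = 109 * 0.5554
ML = 60.54 MU

60.54 MU


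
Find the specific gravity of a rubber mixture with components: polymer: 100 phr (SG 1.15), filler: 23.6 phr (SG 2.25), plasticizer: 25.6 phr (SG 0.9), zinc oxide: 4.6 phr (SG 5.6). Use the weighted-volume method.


Sum of weights = 153.8
Volume contributions:
  polymer: 100/1.15 = 86.9565
  filler: 23.6/2.25 = 10.4889
  plasticizer: 25.6/0.9 = 28.4444
  zinc oxide: 4.6/5.6 = 0.8214
Sum of volumes = 126.7113
SG = 153.8 / 126.7113 = 1.214

SG = 1.214


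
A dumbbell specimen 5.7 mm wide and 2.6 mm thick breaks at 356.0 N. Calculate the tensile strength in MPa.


Area = width * thickness = 5.7 * 2.6 = 14.82 mm^2
TS = force / area = 356.0 / 14.82 = 24.02 MPa

24.02 MPa


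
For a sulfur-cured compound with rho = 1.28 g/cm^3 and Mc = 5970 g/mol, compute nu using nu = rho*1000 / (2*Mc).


nu = rho * 1000 / (2 * Mc)
nu = 1.28 * 1000 / (2 * 5970)
nu = 1280.0 / 11940
nu = 0.1072 mol/L

0.1072 mol/L


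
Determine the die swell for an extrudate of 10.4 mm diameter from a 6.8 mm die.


Die swell ratio = D_extrudate / D_die
= 10.4 / 6.8
= 1.529

Die swell = 1.529


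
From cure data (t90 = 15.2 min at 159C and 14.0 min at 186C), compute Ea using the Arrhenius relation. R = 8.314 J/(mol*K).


T1 = 432.15 K, T2 = 459.15 K
1/T1 - 1/T2 = 1.3607e-04
ln(t1/t2) = ln(15.2/14.0) = 0.0822
Ea = 8.314 * 0.0822 / 1.3607e-04 = 5024.6801 J/mol
Ea = 5.02 kJ/mol

5.02 kJ/mol


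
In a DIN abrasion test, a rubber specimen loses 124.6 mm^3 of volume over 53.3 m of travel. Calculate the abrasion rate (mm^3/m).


Rate = volume_loss / distance
= 124.6 / 53.3
= 2.338 mm^3/m

2.338 mm^3/m


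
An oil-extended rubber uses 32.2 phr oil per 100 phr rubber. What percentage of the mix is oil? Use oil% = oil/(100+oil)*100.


Oil % = oil / (100 + oil) * 100
= 32.2 / (100 + 32.2) * 100
= 32.2 / 132.2 * 100
= 24.36%

24.36%


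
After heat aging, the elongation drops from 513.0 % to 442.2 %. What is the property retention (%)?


Retention = aged / original * 100
= 442.2 / 513.0 * 100
= 86.2%

86.2%


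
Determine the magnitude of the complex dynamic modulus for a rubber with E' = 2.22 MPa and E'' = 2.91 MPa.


|E*| = sqrt(E'^2 + E''^2)
= sqrt(2.22^2 + 2.91^2)
= sqrt(4.9284 + 8.4681)
= 3.66 MPa

3.66 MPa


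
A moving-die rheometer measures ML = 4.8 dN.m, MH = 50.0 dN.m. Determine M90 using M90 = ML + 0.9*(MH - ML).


M90 = ML + 0.9 * (MH - ML)
M90 = 4.8 + 0.9 * (50.0 - 4.8)
M90 = 4.8 + 0.9 * 45.2
M90 = 45.48 dN.m

45.48 dN.m


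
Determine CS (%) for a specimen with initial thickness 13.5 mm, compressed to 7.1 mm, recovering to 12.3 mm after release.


CS = (t0 - recovered) / (t0 - ts) * 100
= (13.5 - 12.3) / (13.5 - 7.1) * 100
= 1.2 / 6.4 * 100
= 18.7%

18.7%


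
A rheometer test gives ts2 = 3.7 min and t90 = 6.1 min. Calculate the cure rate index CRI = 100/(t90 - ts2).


CRI = 100 / (t90 - ts2)
= 100 / (6.1 - 3.7)
= 100 / 2.4
= 41.67 min^-1

41.67 min^-1


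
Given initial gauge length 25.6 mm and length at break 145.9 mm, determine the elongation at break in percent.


Elongation = (Lf - L0) / L0 * 100
= (145.9 - 25.6) / 25.6 * 100
= 120.3 / 25.6 * 100
= 469.9%

469.9%


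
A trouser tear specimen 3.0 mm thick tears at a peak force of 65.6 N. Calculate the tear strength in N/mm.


Tear strength = force / thickness
= 65.6 / 3.0
= 21.87 N/mm

21.87 N/mm


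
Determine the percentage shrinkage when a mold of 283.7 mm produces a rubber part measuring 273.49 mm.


Shrinkage = (mold - part) / mold * 100
= (283.7 - 273.49) / 283.7 * 100
= 10.21 / 283.7 * 100
= 3.6%

3.6%


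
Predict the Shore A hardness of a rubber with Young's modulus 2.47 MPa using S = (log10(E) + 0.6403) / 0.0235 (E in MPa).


log10(E) = 0.0235*S - 0.6403  =>  S = (log10(E) + 0.6403) / 0.0235
log10(2.47) = 0.392697
S = (0.392697 + 0.6403) / 0.0235 = 1.032997 / 0.0235
S = 44.0

Shore A = 44.0


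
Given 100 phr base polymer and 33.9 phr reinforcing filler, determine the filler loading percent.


Filler % = filler / (rubber + filler) * 100
= 33.9 / (100 + 33.9) * 100
= 33.9 / 133.9 * 100
= 25.32%

25.32%


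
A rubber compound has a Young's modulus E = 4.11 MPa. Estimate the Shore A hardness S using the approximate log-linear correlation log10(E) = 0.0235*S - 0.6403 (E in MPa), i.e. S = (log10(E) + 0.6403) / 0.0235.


log10(E) = 0.0235*S - 0.6403  =>  S = (log10(E) + 0.6403) / 0.0235
log10(4.11) = 0.613842
S = (0.613842 + 0.6403) / 0.0235 = 1.254142 / 0.0235
S = 53.4

Shore A = 53.4


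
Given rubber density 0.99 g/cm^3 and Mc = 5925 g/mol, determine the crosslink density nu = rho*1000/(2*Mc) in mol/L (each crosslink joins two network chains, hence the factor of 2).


nu = rho * 1000 / (2 * Mc)
nu = 0.99 * 1000 / (2 * 5925)
nu = 990.0 / 11850
nu = 0.0835 mol/L

0.0835 mol/L


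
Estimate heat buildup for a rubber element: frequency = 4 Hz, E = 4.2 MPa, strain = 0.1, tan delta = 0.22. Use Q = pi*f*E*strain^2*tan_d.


Q = pi * f * E * strain^2 * tan_d
= pi * 4 * 4.2 * 0.1^2 * 0.22
= pi * 4 * 4.2 * 0.0100 * 0.22
= 0.1161

Q = 0.1161


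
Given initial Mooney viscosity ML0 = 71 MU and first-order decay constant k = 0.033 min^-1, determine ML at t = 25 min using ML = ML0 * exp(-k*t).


ML = ML0 * exp(-k * t)
ML = 71 * exp(-0.033 * 25)
ML = 71 * 0.4382
ML = 31.11 MU

31.11 MU


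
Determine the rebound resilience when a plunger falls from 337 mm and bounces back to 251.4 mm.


Resilience = h_rebound / h_drop * 100
= 251.4 / 337 * 100
= 74.6%

74.6%


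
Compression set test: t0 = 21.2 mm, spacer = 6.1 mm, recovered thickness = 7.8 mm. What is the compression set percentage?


CS = (t0 - recovered) / (t0 - ts) * 100
= (21.2 - 7.8) / (21.2 - 6.1) * 100
= 13.4 / 15.1 * 100
= 88.7%

88.7%


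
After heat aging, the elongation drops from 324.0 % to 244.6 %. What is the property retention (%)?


Retention = aged / original * 100
= 244.6 / 324.0 * 100
= 75.5%

75.5%


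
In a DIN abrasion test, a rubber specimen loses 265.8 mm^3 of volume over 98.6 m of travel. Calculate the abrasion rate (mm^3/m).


Rate = volume_loss / distance
= 265.8 / 98.6
= 2.696 mm^3/m

2.696 mm^3/m


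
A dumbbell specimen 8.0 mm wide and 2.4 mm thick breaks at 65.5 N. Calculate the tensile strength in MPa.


Area = width * thickness = 8.0 * 2.4 = 19.2 mm^2
TS = force / area = 65.5 / 19.2 = 3.41 MPa

3.41 MPa


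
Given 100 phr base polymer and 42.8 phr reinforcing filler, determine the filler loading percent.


Filler % = filler / (rubber + filler) * 100
= 42.8 / (100 + 42.8) * 100
= 42.8 / 142.8 * 100
= 29.97%

29.97%


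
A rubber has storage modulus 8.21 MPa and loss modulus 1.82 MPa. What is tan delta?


tan delta = E'' / E'
= 1.82 / 8.21
= 0.2217

tan delta = 0.2217


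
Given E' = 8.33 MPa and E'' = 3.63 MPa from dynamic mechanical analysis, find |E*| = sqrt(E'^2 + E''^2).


|E*| = sqrt(E'^2 + E''^2)
= sqrt(8.33^2 + 3.63^2)
= sqrt(69.3889 + 13.1769)
= 9.087 MPa

9.087 MPa


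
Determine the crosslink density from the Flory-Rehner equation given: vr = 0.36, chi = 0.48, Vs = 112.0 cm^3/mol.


ln(1 - vr) = ln(1 - 0.36) = -0.4463
Numerator = -((-0.4463) + 0.36 + 0.48 * 0.36^2) = 0.0241
Denominator = 112.0 * (0.36^(1/3) - 0.36/2) = 59.5144
nu = 0.0241 / 59.5144 = 4.0459e-04 mol/cm^3

4.0459e-04 mol/cm^3


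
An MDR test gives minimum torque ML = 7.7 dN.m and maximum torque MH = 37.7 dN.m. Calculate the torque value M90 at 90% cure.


M90 = ML + 0.9 * (MH - ML)
M90 = 7.7 + 0.9 * (37.7 - 7.7)
M90 = 7.7 + 0.9 * 30.0
M90 = 34.7 dN.m

34.7 dN.m


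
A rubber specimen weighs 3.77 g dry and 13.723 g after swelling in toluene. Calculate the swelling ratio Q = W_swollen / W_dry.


Q = W_swollen / W_dry
Q = 13.723 / 3.77
Q = 3.64

Q = 3.64


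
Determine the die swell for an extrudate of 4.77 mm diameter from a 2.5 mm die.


Die swell ratio = D_extrudate / D_die
= 4.77 / 2.5
= 1.908

Die swell = 1.908


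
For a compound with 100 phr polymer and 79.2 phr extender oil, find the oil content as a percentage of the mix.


Oil % = oil / (100 + oil) * 100
= 79.2 / (100 + 79.2) * 100
= 79.2 / 179.2 * 100
= 44.2%

44.2%


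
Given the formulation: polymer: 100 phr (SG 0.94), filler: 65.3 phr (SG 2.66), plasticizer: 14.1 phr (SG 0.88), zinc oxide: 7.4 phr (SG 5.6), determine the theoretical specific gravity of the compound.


Sum of weights = 186.8
Volume contributions:
  polymer: 100/0.94 = 106.3830
  filler: 65.3/2.66 = 24.5489
  plasticizer: 14.1/0.88 = 16.0227
  zinc oxide: 7.4/5.6 = 1.3214
Sum of volumes = 148.2760
SG = 186.8 / 148.2760 = 1.26

SG = 1.26


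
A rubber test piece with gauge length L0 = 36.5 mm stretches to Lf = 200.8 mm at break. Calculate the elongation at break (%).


Elongation = (Lf - L0) / L0 * 100
= (200.8 - 36.5) / 36.5 * 100
= 164.3 / 36.5 * 100
= 450.1%

450.1%


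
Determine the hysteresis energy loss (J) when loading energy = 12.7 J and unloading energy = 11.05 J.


Hysteresis loss = loading - unloading
= 12.7 - 11.05
= 1.65 J

1.65 J


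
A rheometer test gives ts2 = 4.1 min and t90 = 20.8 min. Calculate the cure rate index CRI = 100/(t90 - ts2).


CRI = 100 / (t90 - ts2)
= 100 / (20.8 - 4.1)
= 100 / 16.7
= 5.99 min^-1

5.99 min^-1


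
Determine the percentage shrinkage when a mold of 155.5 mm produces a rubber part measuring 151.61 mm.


Shrinkage = (mold - part) / mold * 100
= (155.5 - 151.61) / 155.5 * 100
= 3.89 / 155.5 * 100
= 2.5%

2.5%


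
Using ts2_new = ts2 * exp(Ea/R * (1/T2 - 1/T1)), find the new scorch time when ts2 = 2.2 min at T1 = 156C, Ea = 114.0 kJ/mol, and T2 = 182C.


Convert temperatures: T1 = 156 + 273.15 = 429.15 K, T2 = 182 + 273.15 = 455.15 K
ts2_new = 2.2 * exp(114000 / 8.314 * (1/455.15 - 1/429.15))
1/T2 - 1/T1 = -1.3311e-04
ts2_new = 0.35 min

0.35 min


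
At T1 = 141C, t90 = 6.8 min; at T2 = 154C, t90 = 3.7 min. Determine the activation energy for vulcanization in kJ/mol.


T1 = 414.15 K, T2 = 427.15 K
1/T1 - 1/T2 = 7.3486e-05
ln(t1/t2) = ln(6.8/3.7) = 0.6086
Ea = 8.314 * 0.6086 / 7.3486e-05 = 68854.0369 J/mol
Ea = 68.85 kJ/mol

68.85 kJ/mol


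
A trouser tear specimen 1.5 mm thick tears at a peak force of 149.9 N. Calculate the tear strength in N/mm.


Tear strength = force / thickness
= 149.9 / 1.5
= 99.93 N/mm

99.93 N/mm


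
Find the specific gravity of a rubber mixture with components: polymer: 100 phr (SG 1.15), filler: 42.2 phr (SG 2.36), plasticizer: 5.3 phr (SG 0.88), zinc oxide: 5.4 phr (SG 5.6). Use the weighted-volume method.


Sum of weights = 152.9
Volume contributions:
  polymer: 100/1.15 = 86.9565
  filler: 42.2/2.36 = 17.8814
  plasticizer: 5.3/0.88 = 6.0227
  zinc oxide: 5.4/5.6 = 0.9643
Sum of volumes = 111.8249
SG = 152.9 / 111.8249 = 1.367

SG = 1.367


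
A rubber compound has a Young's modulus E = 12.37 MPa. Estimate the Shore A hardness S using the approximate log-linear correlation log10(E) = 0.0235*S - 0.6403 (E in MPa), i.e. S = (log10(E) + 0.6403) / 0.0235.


log10(E) = 0.0235*S - 0.6403  =>  S = (log10(E) + 0.6403) / 0.0235
log10(12.37) = 1.092370
S = (1.092370 + 0.6403) / 0.0235 = 1.732670 / 0.0235
S = 73.7

Shore A = 73.7


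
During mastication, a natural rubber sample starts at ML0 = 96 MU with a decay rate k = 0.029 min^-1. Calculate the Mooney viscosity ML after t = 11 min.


ML = ML0 * exp(-k * t)
ML = 96 * exp(-0.029 * 11)
ML = 96 * 0.7269
ML = 69.78 MU

69.78 MU


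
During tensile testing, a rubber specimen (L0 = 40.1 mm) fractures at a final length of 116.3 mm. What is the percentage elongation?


Elongation = (Lf - L0) / L0 * 100
= (116.3 - 40.1) / 40.1 * 100
= 76.2 / 40.1 * 100
= 190.0%

190.0%


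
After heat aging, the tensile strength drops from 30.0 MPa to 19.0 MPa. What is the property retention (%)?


Retention = aged / original * 100
= 19.0 / 30.0 * 100
= 63.3%

63.3%


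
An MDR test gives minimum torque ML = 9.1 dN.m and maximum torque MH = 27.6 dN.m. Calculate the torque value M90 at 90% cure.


M90 = ML + 0.9 * (MH - ML)
M90 = 9.1 + 0.9 * (27.6 - 9.1)
M90 = 9.1 + 0.9 * 18.5
M90 = 25.75 dN.m

25.75 dN.m


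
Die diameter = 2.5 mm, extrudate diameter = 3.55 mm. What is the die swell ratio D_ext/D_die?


Die swell ratio = D_extrudate / D_die
= 3.55 / 2.5
= 1.42

Die swell = 1.42


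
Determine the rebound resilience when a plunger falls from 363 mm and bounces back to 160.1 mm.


Resilience = h_rebound / h_drop * 100
= 160.1 / 363 * 100
= 44.1%

44.1%


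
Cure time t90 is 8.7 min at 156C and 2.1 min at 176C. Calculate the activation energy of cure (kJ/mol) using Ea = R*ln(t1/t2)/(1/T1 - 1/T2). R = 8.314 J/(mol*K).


T1 = 429.15 K, T2 = 449.15 K
1/T1 - 1/T2 = 1.0376e-04
ln(t1/t2) = ln(8.7/2.1) = 1.4214
Ea = 8.314 * 1.4214 / 1.0376e-04 = 113891.8065 J/mol
Ea = 113.89 kJ/mol

113.89 kJ/mol


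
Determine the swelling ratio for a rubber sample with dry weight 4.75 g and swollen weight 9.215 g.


Q = W_swollen / W_dry
Q = 9.215 / 4.75
Q = 1.94

Q = 1.94


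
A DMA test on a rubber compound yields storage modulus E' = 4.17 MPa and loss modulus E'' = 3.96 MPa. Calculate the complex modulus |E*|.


|E*| = sqrt(E'^2 + E''^2)
= sqrt(4.17^2 + 3.96^2)
= sqrt(17.3889 + 15.6816)
= 5.751 MPa

5.751 MPa


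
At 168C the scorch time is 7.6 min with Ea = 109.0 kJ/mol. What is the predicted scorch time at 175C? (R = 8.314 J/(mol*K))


Convert temperatures: T1 = 168 + 273.15 = 441.15 K, T2 = 175 + 273.15 = 448.15 K
ts2_new = 7.6 * exp(109000 / 8.314 * (1/448.15 - 1/441.15))
1/T2 - 1/T1 = -3.5407e-05
ts2_new = 4.78 min

4.78 min


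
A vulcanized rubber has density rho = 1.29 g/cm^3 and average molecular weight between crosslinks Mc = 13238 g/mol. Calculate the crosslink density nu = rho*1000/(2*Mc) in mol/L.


nu = rho * 1000 / (2 * Mc)
nu = 1.29 * 1000 / (2 * 13238)
nu = 1290.0 / 26476
nu = 0.0487 mol/L

0.0487 mol/L


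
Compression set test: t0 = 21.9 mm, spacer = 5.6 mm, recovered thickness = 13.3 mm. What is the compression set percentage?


CS = (t0 - recovered) / (t0 - ts) * 100
= (21.9 - 13.3) / (21.9 - 5.6) * 100
= 8.6 / 16.3 * 100
= 52.8%

52.8%


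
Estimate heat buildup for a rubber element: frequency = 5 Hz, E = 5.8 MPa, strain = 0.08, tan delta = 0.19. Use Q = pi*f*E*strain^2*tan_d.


Q = pi * f * E * strain^2 * tan_d
= pi * 5 * 5.8 * 0.08^2 * 0.19
= pi * 5 * 5.8 * 0.0064 * 0.19
= 0.1108

Q = 0.1108


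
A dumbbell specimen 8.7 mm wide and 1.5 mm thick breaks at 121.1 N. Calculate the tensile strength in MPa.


Area = width * thickness = 8.7 * 1.5 = 13.05 mm^2
TS = force / area = 121.1 / 13.05 = 9.28 MPa

9.28 MPa


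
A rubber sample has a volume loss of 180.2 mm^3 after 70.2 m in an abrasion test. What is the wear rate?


Rate = volume_loss / distance
= 180.2 / 70.2
= 2.567 mm^3/m

2.567 mm^3/m


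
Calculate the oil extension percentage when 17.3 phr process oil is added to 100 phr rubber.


Oil % = oil / (100 + oil) * 100
= 17.3 / (100 + 17.3) * 100
= 17.3 / 117.3 * 100
= 14.75%

14.75%


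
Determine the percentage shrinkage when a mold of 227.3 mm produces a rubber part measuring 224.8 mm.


Shrinkage = (mold - part) / mold * 100
= (227.3 - 224.8) / 227.3 * 100
= 2.5 / 227.3 * 100
= 1.1%

1.1%


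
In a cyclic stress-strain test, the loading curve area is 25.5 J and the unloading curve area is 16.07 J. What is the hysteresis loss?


Hysteresis loss = loading - unloading
= 25.5 - 16.07
= 9.43 J

9.43 J


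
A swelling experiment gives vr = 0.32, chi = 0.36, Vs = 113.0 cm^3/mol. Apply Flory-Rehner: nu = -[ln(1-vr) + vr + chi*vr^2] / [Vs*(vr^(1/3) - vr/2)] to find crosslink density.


ln(1 - vr) = ln(1 - 0.32) = -0.3857
Numerator = -((-0.3857) + 0.32 + 0.36 * 0.32^2) = 0.0288
Denominator = 113.0 * (0.32^(1/3) - 0.32/2) = 59.2109
nu = 0.0288 / 59.2109 = 4.8637e-04 mol/cm^3

4.8637e-04 mol/cm^3


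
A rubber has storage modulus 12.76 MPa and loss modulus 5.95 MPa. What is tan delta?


tan delta = E'' / E'
= 5.95 / 12.76
= 0.4663

tan delta = 0.4663


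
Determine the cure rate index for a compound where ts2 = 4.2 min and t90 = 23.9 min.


CRI = 100 / (t90 - ts2)
= 100 / (23.9 - 4.2)
= 100 / 19.7
= 5.08 min^-1

5.08 min^-1


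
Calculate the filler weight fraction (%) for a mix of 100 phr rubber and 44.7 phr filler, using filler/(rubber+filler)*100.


Filler % = filler / (rubber + filler) * 100
= 44.7 / (100 + 44.7) * 100
= 44.7 / 144.7 * 100
= 30.89%

30.89%


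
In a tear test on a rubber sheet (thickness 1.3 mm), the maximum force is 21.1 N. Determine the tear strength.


Tear strength = force / thickness
= 21.1 / 1.3
= 16.23 N/mm

16.23 N/mm


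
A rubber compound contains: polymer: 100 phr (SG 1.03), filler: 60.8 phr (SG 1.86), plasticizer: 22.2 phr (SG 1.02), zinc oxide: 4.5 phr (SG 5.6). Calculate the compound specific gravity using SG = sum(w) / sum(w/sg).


Sum of weights = 187.5
Volume contributions:
  polymer: 100/1.03 = 97.0874
  filler: 60.8/1.86 = 32.6882
  plasticizer: 22.2/1.02 = 21.7647
  zinc oxide: 4.5/5.6 = 0.8036
Sum of volumes = 152.3438
SG = 187.5 / 152.3438 = 1.231

SG = 1.231


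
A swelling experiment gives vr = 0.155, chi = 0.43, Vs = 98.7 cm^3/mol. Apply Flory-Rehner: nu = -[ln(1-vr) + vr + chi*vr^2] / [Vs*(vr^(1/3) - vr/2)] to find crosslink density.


ln(1 - vr) = ln(1 - 0.155) = -0.1684
Numerator = -((-0.1684) + 0.155 + 0.43 * 0.155^2) = 0.0031
Denominator = 98.7 * (0.155^(1/3) - 0.155/2) = 45.3693
nu = 0.0031 / 45.3693 = 6.8062e-05 mol/cm^3

6.8062e-05 mol/cm^3


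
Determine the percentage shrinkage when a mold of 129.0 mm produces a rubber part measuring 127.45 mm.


Shrinkage = (mold - part) / mold * 100
= (129.0 - 127.45) / 129.0 * 100
= 1.55 / 129.0 * 100
= 1.2%

1.2%


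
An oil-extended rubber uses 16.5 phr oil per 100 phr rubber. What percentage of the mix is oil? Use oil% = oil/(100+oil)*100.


Oil % = oil / (100 + oil) * 100
= 16.5 / (100 + 16.5) * 100
= 16.5 / 116.5 * 100
= 14.16%

14.16%


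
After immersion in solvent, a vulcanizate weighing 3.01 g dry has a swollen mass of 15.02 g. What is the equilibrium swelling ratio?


Q = W_swollen / W_dry
Q = 15.02 / 3.01
Q = 4.99

Q = 4.99


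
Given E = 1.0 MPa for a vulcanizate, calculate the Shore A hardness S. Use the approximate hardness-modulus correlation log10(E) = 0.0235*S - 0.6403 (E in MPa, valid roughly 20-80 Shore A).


log10(E) = 0.0235*S - 0.6403  =>  S = (log10(E) + 0.6403) / 0.0235
log10(1.0) = 0.000000
S = (0.000000 + 0.6403) / 0.0235 = 0.640300 / 0.0235
S = 27.2

Shore A = 27.2


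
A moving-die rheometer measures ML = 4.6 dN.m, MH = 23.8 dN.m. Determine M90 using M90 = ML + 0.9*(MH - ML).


M90 = ML + 0.9 * (MH - ML)
M90 = 4.6 + 0.9 * (23.8 - 4.6)
M90 = 4.6 + 0.9 * 19.2
M90 = 21.88 dN.m

21.88 dN.m


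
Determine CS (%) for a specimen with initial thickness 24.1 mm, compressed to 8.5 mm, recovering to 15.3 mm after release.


CS = (t0 - recovered) / (t0 - ts) * 100
= (24.1 - 15.3) / (24.1 - 8.5) * 100
= 8.8 / 15.6 * 100
= 56.4%

56.4%


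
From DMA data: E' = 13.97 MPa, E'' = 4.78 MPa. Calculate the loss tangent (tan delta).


tan delta = E'' / E'
= 4.78 / 13.97
= 0.3422

tan delta = 0.3422


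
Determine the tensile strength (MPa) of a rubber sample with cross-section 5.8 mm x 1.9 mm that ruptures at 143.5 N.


Area = width * thickness = 5.8 * 1.9 = 11.02 mm^2
TS = force / area = 143.5 / 11.02 = 13.02 MPa

13.02 MPa


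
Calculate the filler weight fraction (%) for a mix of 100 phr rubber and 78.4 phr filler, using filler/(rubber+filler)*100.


Filler % = filler / (rubber + filler) * 100
= 78.4 / (100 + 78.4) * 100
= 78.4 / 178.4 * 100
= 43.95%

43.95%


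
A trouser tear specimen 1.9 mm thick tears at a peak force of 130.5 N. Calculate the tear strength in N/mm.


Tear strength = force / thickness
= 130.5 / 1.9
= 68.68 N/mm

68.68 N/mm


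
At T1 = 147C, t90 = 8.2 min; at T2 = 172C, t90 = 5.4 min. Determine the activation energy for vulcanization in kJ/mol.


T1 = 420.15 K, T2 = 445.15 K
1/T1 - 1/T2 = 1.3367e-04
ln(t1/t2) = ln(8.2/5.4) = 0.4177
Ea = 8.314 * 0.4177 / 1.3367e-04 = 25982.5535 J/mol
Ea = 25.98 kJ/mol

25.98 kJ/mol


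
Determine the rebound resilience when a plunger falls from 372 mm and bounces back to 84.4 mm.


Resilience = h_rebound / h_drop * 100
= 84.4 / 372 * 100
= 22.7%

22.7%


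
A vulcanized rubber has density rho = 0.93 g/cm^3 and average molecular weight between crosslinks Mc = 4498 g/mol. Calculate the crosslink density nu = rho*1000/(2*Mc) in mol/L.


nu = rho * 1000 / (2 * Mc)
nu = 0.93 * 1000 / (2 * 4498)
nu = 930.0 / 8996
nu = 0.1034 mol/L

0.1034 mol/L


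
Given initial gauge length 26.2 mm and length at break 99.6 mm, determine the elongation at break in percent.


Elongation = (Lf - L0) / L0 * 100
= (99.6 - 26.2) / 26.2 * 100
= 73.4 / 26.2 * 100
= 280.2%

280.2%


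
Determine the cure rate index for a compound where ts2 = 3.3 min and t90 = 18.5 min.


CRI = 100 / (t90 - ts2)
= 100 / (18.5 - 3.3)
= 100 / 15.2
= 6.58 min^-1

6.58 min^-1


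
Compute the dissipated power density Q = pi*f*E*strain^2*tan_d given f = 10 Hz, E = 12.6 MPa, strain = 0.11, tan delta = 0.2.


Q = pi * f * E * strain^2 * tan_d
= pi * 10 * 12.6 * 0.11^2 * 0.2
= pi * 10 * 12.6 * 0.0121 * 0.2
= 0.9579

Q = 0.9579


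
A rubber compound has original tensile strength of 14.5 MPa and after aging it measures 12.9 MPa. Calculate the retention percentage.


Retention = aged / original * 100
= 12.9 / 14.5 * 100
= 89.0%

89.0%


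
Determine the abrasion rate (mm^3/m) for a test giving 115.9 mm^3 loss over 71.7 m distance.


Rate = volume_loss / distance
= 115.9 / 71.7
= 1.616 mm^3/m

1.616 mm^3/m


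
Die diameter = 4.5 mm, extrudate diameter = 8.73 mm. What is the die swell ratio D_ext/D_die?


Die swell ratio = D_extrudate / D_die
= 8.73 / 4.5
= 1.94

Die swell = 1.94


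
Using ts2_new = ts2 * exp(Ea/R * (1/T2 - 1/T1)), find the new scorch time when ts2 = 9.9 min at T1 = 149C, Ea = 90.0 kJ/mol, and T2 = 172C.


Convert temperatures: T1 = 149 + 273.15 = 422.15 K, T2 = 172 + 273.15 = 445.15 K
ts2_new = 9.9 * exp(90000 / 8.314 * (1/445.15 - 1/422.15))
1/T2 - 1/T1 = -1.2239e-04
ts2_new = 2.63 min

2.63 min


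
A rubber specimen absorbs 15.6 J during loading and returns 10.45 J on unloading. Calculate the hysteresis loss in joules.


Hysteresis loss = loading - unloading
= 15.6 - 10.45
= 5.15 J

5.15 J


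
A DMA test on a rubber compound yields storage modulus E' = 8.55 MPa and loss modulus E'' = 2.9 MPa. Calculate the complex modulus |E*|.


|E*| = sqrt(E'^2 + E''^2)
= sqrt(8.55^2 + 2.9^2)
= sqrt(73.1025 + 8.4100)
= 9.028 MPa

9.028 MPa
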